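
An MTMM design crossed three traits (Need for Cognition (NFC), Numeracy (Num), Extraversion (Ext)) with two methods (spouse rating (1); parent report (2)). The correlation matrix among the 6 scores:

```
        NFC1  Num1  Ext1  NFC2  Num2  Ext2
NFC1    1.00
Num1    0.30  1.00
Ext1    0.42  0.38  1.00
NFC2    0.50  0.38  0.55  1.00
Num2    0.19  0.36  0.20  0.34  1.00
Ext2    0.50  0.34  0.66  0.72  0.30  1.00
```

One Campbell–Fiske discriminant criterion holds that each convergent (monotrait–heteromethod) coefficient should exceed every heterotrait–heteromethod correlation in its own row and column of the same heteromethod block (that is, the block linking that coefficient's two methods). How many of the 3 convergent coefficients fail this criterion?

2

Checking each validity diagonal entry against its comparison values:
NFC (methods 1·2): 0.50 vs {0.19, 0.38, 0.50, 0.55} → fail.
Num (methods 1·2): 0.36 vs {0.38, 0.19, 0.34, 0.20} → fail.
Ext (methods 1·2): 0.66 vs {0.55, 0.50, 0.20, 0.34} → pass.
2 of 3 fail.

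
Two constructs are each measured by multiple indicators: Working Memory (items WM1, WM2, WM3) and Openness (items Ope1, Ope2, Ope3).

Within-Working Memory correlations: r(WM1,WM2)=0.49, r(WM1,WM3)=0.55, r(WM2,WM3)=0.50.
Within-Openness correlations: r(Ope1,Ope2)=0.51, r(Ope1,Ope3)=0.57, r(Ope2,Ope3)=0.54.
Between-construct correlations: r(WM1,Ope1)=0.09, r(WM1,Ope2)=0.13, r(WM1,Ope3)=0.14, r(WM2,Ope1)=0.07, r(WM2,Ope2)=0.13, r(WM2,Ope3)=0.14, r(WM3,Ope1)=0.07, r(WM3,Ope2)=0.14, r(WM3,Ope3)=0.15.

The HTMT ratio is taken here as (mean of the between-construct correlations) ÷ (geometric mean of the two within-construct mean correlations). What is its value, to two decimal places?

0.22

Mean between = 1.06/9 = 0.1178.
Mean within-WM = 1.54/3 = 0.5133; mean within-Ope = 1.62/3 = 0.5400.
Geometric mean = √(0.5133 × 0.5400) = 0.5265.
HTMT = 0.1178 / 0.5265 = 0.22.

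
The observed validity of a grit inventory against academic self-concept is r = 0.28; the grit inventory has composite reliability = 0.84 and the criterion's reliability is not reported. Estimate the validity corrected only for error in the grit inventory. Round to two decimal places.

0.31

Single correction: r_c = r_obs / √r_xx = 0.28 / √0.84 = 0.28 / 0.9165 ≈ 0.31.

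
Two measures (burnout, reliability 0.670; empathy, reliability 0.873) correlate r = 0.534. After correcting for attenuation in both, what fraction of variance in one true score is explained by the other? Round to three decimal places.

Disattenuated r = 0.534 / √(0.670 × 0.873) = 0.534 / 0.7648 = 0.6982.
Shared true-score variance = 0.6982² = 0.4875 ≈ 0.488.

0.488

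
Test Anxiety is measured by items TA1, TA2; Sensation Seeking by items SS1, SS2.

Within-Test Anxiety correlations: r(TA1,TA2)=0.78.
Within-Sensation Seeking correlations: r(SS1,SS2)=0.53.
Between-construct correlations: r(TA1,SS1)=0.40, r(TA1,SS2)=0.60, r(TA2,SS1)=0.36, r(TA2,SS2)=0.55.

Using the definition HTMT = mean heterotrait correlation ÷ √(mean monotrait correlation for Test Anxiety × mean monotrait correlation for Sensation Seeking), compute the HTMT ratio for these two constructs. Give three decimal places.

Mean heterotrait r = 1.91/4 = 0.4775.
Mean within-TA = 0.78/1 = 0.7800; mean within-SS = 0.53/1 = 0.5300.
Geometric mean = √(0.7800 × 0.5300) = 0.6430.
HTMT = 0.4775 / 0.6430 = 0.743.

0.743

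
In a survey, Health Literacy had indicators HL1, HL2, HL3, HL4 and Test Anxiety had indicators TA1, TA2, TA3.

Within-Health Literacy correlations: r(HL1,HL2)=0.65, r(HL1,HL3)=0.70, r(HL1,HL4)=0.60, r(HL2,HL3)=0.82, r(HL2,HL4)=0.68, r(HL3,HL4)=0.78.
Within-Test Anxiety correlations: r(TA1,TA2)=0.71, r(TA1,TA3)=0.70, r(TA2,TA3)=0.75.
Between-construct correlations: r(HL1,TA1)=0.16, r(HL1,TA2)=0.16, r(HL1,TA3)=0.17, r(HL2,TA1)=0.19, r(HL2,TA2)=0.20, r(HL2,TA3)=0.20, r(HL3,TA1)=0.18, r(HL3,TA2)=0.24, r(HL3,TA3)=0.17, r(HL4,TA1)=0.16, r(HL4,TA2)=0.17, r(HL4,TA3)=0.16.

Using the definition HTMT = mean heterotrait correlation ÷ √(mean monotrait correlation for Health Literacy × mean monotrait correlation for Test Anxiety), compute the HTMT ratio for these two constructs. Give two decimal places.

0.25

Mean heterotrait r = 2.16/12 = 0.1800.
Mean within-HL = 4.23/6 = 0.7050; mean within-TA = 2.16/3 = 0.7200.
Geometric mean = √(0.7050 × 0.7200) = 0.7125.
HTMT = 0.1800 / 0.7125 = 0.25.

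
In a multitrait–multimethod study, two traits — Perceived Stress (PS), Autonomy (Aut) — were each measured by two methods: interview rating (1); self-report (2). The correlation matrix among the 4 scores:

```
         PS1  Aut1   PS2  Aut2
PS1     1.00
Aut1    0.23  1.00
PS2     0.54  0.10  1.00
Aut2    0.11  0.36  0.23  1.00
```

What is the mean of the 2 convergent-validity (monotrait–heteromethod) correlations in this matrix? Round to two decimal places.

Convergent values: 0.54, 0.36; mean = 0.90/2 = 0.45.

0.45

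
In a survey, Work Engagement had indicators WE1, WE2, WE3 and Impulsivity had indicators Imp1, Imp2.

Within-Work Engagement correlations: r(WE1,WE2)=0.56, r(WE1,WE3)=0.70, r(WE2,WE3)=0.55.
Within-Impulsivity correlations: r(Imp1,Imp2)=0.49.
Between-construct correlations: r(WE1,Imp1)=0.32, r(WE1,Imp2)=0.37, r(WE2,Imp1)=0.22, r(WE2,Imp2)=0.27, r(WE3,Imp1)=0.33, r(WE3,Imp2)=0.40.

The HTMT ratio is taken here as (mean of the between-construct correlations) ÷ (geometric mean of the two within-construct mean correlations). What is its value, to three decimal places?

0.585

Between-construct mean = 1.91/6 = 0.3183.
Mean within-WE = 1.81/3 = 0.6033; mean within-Imp = 0.49/1 = 0.4900.
Geometric mean = √(0.6033 × 0.4900) = 0.5437.
HTMT = 0.3183 / 0.5437 = 0.585.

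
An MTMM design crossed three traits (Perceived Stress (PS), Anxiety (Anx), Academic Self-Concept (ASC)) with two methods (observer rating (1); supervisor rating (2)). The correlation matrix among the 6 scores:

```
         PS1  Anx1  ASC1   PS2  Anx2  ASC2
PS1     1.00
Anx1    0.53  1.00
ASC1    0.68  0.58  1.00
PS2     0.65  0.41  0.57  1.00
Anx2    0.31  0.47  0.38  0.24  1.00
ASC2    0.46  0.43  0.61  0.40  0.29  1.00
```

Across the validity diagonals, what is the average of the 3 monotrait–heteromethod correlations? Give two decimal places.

0.58

Convergent values: 0.65, 0.47, 0.61; mean = 1.73/3 = 0.58.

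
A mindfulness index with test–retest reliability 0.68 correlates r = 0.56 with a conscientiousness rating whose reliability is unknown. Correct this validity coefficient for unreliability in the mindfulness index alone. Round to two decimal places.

0.68

Single correction: r_c = r_obs / √r_xx = 0.56 / √0.68 = 0.56 / 0.8246 ≈ 0.68.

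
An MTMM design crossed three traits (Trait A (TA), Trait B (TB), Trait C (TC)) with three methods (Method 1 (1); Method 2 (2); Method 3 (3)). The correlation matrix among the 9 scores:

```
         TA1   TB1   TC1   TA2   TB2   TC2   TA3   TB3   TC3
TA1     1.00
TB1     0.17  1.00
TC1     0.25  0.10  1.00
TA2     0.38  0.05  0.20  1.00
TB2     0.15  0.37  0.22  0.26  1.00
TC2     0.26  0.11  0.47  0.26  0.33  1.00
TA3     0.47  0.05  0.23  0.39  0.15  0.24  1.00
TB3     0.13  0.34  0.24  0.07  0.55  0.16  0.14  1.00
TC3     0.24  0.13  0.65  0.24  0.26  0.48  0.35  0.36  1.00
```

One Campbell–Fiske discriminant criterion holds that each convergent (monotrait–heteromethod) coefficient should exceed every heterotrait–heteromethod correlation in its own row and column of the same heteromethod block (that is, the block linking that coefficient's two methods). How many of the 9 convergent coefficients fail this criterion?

Each convergent coefficient versus the relevant comparison correlations:
TA (methods 1·2): 0.38 vs {0.15, 0.05, 0.26, 0.20} → pass.
TA (methods 1·3): 0.47 vs {0.13, 0.05, 0.24, 0.23} → pass.
TA (methods 2·3): 0.39 vs {0.07, 0.15, 0.24, 0.24} → pass.
TB (methods 1·2): 0.37 vs {0.05, 0.15, 0.11, 0.22} → pass.
TB (methods 1·3): 0.34 vs {0.05, 0.13, 0.13, 0.24} → pass.
TB (methods 2·3): 0.55 vs {0.15, 0.07, 0.26, 0.16} → pass.
TC (methods 1·2): 0.47 vs {0.20, 0.26, 0.22, 0.11} → pass.
TC (methods 1·3): 0.65 vs {0.23, 0.24, 0.24, 0.13} → pass.
TC (methods 2·3): 0.48 vs {0.24, 0.24, 0.16, 0.26} → pass.
0 of 9 fail.

0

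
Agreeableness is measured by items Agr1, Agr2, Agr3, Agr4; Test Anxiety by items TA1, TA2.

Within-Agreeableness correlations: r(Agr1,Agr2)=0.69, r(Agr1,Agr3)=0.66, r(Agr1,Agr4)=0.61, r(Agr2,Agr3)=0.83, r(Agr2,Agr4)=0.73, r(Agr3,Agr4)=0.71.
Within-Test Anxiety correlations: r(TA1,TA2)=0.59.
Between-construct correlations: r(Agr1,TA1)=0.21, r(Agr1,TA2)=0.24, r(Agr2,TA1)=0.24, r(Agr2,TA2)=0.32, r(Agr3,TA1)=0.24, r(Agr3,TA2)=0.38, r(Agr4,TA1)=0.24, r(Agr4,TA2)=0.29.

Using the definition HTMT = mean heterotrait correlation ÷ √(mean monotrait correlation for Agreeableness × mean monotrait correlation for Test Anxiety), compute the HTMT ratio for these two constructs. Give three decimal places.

0.419

Between-construct mean = 2.16/8 = 0.2700.
Mean within-Agr = 4.23/6 = 0.7050; mean within-TA = 0.59/1 = 0.5900.
Geometric mean = √(0.7050 × 0.5900) = 0.6449.
HTMT = 0.2700 / 0.6449 = 0.419.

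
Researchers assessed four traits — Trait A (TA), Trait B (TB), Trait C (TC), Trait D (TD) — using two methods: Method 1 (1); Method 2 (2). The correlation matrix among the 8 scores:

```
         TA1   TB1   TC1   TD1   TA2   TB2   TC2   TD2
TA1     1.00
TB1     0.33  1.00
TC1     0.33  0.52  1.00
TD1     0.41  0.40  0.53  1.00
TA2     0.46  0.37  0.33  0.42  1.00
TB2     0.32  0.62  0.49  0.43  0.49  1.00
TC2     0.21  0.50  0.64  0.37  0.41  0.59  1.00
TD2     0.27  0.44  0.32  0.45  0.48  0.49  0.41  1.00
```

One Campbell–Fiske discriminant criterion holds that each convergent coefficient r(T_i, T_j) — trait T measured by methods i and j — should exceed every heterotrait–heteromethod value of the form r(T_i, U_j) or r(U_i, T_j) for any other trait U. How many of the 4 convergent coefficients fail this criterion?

0

Convergent coefficients and their comparison sets:
TA (methods 1·2): 0.46 vs {0.32, 0.37, 0.21, 0.33, 0.27, 0.42} → pass.
TB (methods 1·2): 0.62 vs {0.37, 0.32, 0.50, 0.49, 0.44, 0.43} → pass.
TC (methods 1·2): 0.64 vs {0.33, 0.21, 0.49, 0.50, 0.32, 0.37} → pass.
TD (methods 1·2): 0.45 vs {0.42, 0.27, 0.43, 0.44, 0.37, 0.32} → pass.
0 of 4 fail.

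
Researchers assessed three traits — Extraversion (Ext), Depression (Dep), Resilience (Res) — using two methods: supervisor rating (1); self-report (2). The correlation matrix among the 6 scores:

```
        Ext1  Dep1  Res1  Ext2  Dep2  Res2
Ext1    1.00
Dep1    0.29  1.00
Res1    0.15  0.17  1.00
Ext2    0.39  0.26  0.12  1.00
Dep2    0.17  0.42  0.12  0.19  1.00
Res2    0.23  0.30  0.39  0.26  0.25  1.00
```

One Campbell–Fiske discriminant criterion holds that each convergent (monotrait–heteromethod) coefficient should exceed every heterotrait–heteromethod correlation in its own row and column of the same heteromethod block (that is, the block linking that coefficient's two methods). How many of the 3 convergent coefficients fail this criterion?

Checking each validity diagonal entry against its comparison values:
Ext (methods 1·2): 0.39 vs {0.17, 0.26, 0.23, 0.12} → pass.
Dep (methods 1·2): 0.42 vs {0.26, 0.17, 0.30, 0.12} → pass.
Res (methods 1·2): 0.39 vs {0.12, 0.23, 0.12, 0.30} → pass.
0 of 3 fail.

0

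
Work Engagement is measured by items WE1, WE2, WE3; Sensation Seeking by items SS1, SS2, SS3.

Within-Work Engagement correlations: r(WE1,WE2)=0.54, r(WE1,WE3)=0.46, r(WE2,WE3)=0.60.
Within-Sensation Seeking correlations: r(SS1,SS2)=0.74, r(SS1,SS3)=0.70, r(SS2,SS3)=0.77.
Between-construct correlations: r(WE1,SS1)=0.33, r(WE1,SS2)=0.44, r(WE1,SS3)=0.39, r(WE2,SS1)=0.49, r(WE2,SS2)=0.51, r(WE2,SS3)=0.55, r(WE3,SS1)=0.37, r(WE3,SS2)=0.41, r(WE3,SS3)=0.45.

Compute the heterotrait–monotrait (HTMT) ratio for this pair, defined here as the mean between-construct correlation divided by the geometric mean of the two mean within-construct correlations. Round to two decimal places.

0.70

Mean between = 3.94/9 = 0.4378.
Mean within-WE = 1.60/3 = 0.5333; mean within-SS = 2.21/3 = 0.7367.
Geometric mean = √(0.5333 × 0.7367) = 0.6268.
HTMT = 0.4378 / 0.6268 = 0.70.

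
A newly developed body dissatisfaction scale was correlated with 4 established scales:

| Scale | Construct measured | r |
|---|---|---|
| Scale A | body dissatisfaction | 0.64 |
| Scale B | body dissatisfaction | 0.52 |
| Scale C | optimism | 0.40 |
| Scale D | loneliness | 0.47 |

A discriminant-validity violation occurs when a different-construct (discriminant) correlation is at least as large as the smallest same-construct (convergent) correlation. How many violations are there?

Convergent (same construct = body dissatisfaction): Scale A, Scale B.
Smallest convergent = 0.52. Discriminant values: 0.40, 0.47; count ≥ 0.52 → 0.

0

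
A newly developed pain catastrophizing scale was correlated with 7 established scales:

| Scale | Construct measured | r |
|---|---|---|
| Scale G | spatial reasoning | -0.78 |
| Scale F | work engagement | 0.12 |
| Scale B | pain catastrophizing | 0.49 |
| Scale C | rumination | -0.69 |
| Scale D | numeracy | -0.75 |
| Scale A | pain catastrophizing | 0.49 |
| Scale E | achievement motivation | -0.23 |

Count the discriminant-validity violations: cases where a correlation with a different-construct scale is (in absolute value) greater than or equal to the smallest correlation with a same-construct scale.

Convergent (same construct = pain catastrophizing): Scale B, Scale A.
Smallest convergent = 0.49. Discriminant |r|: 0.78, 0.12, 0.69, 0.75, 0.23; count ≥ 0.49 → 3.

3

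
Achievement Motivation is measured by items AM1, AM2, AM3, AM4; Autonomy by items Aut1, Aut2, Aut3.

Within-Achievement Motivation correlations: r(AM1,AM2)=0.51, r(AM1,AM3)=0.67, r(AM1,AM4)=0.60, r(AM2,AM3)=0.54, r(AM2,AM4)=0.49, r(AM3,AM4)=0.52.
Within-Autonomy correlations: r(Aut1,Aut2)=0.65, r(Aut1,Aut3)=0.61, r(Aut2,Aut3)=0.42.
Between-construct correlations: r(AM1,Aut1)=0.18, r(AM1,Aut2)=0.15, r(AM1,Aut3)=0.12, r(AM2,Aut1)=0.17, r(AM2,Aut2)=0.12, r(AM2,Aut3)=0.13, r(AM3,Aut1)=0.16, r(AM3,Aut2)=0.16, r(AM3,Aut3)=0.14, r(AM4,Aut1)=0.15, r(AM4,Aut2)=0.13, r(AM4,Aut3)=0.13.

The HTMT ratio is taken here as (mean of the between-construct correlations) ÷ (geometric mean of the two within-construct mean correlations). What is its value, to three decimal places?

Mean between = 1.74/12 = 0.1450.
Mean within-AM = 3.33/6 = 0.5550; mean within-Aut = 1.68/3 = 0.5600.
Geometric mean = √(0.5550 × 0.5600) = 0.5575.
HTMT = 0.1450 / 0.5575 = 0.260.

0.260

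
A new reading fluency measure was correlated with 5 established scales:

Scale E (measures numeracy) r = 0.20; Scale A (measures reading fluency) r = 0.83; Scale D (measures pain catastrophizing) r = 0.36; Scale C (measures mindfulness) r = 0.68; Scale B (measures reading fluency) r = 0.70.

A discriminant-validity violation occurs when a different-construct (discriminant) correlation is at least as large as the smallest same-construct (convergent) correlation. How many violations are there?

0

Convergent (same construct = reading fluency): Scale A, Scale B.
Smallest convergent = 0.70. Discriminant values: 0.20, 0.36, 0.68; count ≥ 0.70 → 0.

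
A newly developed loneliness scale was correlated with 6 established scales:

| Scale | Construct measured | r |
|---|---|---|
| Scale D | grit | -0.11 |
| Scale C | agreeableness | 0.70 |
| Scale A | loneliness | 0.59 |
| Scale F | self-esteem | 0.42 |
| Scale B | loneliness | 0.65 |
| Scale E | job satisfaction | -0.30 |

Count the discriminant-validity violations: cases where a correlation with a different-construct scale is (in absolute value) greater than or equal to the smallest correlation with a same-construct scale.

Convergent (same construct = loneliness): Scale A, Scale B.
Smallest convergent = 0.59. Discriminant |r|: 0.11, 0.70, 0.42, 0.30; count ≥ 0.59 → 1.

1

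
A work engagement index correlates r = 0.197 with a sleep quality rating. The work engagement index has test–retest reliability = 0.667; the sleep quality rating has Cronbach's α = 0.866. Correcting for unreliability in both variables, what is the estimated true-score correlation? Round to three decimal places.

r_true = r_obs / √(r_xx · r_yy) = 0.197 / √(0.667 × 0.866) = 0.197 / √0.577622 = 0.197 / 0.7600 ≈ 0.259.

0.259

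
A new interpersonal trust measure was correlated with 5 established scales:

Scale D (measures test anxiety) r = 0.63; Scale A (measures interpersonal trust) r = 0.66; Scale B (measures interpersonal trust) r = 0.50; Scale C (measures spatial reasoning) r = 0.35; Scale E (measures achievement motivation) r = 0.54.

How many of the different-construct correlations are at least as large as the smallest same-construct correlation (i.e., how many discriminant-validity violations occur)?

Convergent (same construct = interpersonal trust): Scale A, Scale B.
Smallest convergent = 0.50. Discriminant values: 0.63, 0.35, 0.54; count ≥ 0.50 → 2.

2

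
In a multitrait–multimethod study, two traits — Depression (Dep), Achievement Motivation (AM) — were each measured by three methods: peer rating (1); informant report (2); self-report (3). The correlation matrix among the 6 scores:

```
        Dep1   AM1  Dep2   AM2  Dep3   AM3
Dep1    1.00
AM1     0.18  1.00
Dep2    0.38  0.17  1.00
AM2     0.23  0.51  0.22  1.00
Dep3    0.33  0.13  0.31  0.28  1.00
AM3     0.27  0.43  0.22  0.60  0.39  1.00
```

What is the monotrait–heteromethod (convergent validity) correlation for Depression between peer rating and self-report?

0.33

Same trait (Dep), different methods: r(Dep1, Dep3) = 0.33.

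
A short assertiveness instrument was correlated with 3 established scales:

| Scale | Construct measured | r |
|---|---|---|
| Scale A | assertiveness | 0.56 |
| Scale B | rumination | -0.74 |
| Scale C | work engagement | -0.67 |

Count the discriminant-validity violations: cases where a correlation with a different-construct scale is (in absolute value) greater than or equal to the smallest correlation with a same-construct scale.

2

Convergent (same construct = assertiveness): Scale A.
Smallest convergent = 0.56. Discriminant |r|: 0.74, 0.67; count ≥ 0.56 → 2.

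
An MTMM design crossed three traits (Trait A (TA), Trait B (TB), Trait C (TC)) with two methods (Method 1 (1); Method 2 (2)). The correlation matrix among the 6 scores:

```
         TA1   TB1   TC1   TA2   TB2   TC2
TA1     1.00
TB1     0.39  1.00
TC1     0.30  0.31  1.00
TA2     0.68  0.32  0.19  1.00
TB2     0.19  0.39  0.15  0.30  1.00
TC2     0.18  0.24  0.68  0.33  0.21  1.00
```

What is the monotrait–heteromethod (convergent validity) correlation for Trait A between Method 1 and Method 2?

0.68

Same trait (TA), different methods: r(TA1, TA2) = 0.68.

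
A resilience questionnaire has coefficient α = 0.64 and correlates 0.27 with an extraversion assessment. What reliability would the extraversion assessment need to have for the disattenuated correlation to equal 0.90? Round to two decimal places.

0.14

r_true = r_obs / √(r_xx · r_yy) ⇒ 0.90 = 0.27 / √(0.64 · r_yy).
√(0.64 · r_yy) = 0.27 / 0.90 = 0.3000; 0.64 · r_yy = 0.0900; r_yy = 0.0900 / 0.64 ≈ 0.14.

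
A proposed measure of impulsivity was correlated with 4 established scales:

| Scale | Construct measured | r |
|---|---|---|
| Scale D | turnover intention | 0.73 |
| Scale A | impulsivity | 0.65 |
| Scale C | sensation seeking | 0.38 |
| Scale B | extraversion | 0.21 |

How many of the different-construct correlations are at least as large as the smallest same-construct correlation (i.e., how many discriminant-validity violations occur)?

1

Convergent (same construct = impulsivity): Scale A.
Smallest convergent = 0.65. Discriminant values: 0.73, 0.38, 0.21; count ≥ 0.65 → 1.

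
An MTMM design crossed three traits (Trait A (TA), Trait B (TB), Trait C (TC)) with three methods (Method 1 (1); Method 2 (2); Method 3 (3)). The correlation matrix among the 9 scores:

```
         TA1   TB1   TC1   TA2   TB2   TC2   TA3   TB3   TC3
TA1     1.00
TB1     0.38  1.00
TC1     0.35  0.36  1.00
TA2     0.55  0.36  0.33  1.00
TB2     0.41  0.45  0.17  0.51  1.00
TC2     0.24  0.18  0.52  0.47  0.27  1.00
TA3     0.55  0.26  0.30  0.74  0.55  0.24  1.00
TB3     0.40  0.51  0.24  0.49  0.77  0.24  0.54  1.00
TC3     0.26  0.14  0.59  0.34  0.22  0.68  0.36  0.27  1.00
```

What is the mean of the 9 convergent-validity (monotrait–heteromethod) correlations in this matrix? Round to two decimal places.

Convergent values: 0.55, 0.55, 0.74, 0.45, 0.51, 0.77, 0.52, 0.59, 0.68; mean = 5.36/9 = 0.60.

0.60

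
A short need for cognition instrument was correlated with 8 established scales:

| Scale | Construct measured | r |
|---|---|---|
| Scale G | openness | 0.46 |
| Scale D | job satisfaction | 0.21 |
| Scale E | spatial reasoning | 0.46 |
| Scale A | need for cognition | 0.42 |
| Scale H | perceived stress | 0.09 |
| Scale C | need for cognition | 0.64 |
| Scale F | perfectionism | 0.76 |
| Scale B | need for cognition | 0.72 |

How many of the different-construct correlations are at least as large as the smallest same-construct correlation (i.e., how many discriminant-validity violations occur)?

Convergent (same construct = need for cognition): Scale A, Scale C, Scale B.
Smallest convergent = 0.42. Discriminant values: 0.46, 0.21, 0.46, 0.09, 0.76; count ≥ 0.42 → 3.

3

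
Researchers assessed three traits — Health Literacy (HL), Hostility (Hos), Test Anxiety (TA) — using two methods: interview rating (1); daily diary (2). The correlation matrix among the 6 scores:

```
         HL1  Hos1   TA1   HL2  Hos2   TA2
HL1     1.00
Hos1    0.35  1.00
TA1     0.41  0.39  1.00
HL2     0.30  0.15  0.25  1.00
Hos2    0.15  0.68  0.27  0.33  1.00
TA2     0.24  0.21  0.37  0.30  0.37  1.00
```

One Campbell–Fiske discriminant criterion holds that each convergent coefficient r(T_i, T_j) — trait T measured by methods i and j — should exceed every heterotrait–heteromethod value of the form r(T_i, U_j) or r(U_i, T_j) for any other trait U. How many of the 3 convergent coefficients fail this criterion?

Each convergent coefficient versus the relevant comparison correlations:
HL (methods 1·2): 0.30 vs {0.15, 0.15, 0.24, 0.25} → pass.
Hos (methods 1·2): 0.68 vs {0.15, 0.15, 0.21, 0.27} → pass.
TA (methods 1·2): 0.37 vs {0.25, 0.24, 0.27, 0.21} → pass.
0 of 3 fail.

0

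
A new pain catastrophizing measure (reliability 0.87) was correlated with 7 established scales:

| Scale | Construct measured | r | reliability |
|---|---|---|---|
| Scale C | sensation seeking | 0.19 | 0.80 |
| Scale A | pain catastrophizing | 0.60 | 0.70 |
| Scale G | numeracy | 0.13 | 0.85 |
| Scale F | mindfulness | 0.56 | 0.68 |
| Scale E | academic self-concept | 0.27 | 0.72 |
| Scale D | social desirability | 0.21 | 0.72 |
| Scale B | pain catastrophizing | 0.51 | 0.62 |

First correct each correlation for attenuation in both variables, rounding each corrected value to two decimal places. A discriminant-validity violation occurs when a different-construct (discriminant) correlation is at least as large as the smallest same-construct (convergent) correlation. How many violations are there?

1

Disattenuated r (r / √(r_scale · r_new)):
  Scale C (disc): 0.19 / √(0.80·0.87) = 0.23
  Scale A (conv): 0.60 / √(0.70·0.87) = 0.77
  Scale G (disc): 0.13 / √(0.85·0.87) = 0.15
  Scale F (disc): 0.56 / √(0.68·0.87) = 0.73
  Scale E (disc): 0.27 / √(0.72·0.87) = 0.34
  Scale D (disc): 0.21 / √(0.72·0.87) = 0.27
  Scale B (conv): 0.51 / √(0.62·0.87) = 0.69
Smallest convergent = 0.69. Discriminant values: 0.23, 0.15, 0.73, 0.34, 0.27; count ≥ 0.69 → 1.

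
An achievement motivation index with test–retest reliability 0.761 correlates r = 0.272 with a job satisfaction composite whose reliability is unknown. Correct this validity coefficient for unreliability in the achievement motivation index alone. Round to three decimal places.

Single correction: r_c = r_obs / √r_xx = 0.272 / √0.761 = 0.272 / 0.8724 ≈ 0.312.

0.312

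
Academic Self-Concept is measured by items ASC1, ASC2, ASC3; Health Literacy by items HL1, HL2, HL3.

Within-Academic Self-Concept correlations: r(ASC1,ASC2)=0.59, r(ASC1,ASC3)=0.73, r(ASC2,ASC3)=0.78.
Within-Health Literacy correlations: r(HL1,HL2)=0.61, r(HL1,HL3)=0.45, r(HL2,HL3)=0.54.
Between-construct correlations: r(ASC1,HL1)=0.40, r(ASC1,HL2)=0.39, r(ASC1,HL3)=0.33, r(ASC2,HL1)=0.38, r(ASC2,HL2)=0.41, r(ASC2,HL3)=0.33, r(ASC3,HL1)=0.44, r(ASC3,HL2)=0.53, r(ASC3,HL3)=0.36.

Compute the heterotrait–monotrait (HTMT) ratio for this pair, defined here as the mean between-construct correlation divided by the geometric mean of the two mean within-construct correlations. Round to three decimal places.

Mean heterotrait r = 3.57/9 = 0.3967.
Mean within-ASC = 2.10/3 = 0.7000; mean within-HL = 1.60/3 = 0.5333.
Geometric mean = √(0.7000 × 0.5333) = 0.6110.
HTMT = 0.3967 / 0.6110 = 0.649.

0.649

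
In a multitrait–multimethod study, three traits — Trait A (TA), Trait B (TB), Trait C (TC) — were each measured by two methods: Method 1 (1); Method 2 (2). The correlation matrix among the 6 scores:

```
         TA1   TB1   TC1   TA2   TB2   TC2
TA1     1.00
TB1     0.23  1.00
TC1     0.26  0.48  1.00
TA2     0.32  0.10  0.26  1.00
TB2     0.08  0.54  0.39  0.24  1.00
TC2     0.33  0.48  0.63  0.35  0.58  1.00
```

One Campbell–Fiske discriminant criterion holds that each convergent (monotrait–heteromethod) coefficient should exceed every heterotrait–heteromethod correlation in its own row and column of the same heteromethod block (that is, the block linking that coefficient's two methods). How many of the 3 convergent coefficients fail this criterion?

1

Checking each validity diagonal entry against its comparison values:
TA (methods 1·2): 0.32 vs {0.08, 0.10, 0.33, 0.26} → fail.
TB (methods 1·2): 0.54 vs {0.10, 0.08, 0.48, 0.39} → pass.
TC (methods 1·2): 0.63 vs {0.26, 0.33, 0.39, 0.48} → pass.
1 of 3 fail.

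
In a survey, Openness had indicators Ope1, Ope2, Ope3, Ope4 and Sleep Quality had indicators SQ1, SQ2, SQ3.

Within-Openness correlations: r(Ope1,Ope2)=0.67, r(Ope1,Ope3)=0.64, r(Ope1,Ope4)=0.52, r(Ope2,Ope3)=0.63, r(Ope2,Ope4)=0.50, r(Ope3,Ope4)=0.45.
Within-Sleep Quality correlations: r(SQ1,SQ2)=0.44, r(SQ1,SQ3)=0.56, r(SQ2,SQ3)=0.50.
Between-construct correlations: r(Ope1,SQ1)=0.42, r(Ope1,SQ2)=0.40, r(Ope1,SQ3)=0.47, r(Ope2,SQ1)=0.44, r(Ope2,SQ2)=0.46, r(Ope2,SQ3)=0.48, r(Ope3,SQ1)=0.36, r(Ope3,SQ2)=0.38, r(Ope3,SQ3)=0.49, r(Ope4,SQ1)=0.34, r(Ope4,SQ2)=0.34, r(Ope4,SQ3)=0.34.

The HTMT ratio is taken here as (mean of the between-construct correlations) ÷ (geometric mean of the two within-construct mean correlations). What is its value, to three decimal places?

0.769

Mean between = 4.92/12 = 0.4100.
Mean within-Ope = 3.41/6 = 0.5683; mean within-SQ = 1.50/3 = 0.5000.
Geometric mean = √(0.5683 × 0.5000) = 0.5331.
HTMT = 0.4100 / 0.5331 = 0.769.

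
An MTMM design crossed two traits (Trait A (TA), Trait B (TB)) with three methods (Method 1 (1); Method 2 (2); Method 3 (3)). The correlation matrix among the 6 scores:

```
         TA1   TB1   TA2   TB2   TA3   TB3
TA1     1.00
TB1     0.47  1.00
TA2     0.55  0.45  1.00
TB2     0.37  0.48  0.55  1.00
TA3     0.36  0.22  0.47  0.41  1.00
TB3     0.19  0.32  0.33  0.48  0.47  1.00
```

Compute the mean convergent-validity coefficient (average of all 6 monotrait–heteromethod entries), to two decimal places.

Convergent values: 0.55, 0.36, 0.47, 0.48, 0.32, 0.48; mean = 2.66/6 = 0.44.

0.44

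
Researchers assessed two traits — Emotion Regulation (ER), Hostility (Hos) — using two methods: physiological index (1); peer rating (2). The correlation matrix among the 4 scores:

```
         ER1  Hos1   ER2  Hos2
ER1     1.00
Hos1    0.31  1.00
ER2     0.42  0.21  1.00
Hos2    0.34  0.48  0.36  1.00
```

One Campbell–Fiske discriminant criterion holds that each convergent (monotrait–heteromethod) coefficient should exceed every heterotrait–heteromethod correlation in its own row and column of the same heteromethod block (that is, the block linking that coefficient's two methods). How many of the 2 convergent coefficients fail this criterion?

0

Convergent coefficients and their comparison sets:
ER (methods 1·2): 0.42 vs {0.34, 0.21} → pass.
Hos (methods 1·2): 0.48 vs {0.21, 0.34} → pass.
0 of 2 fail.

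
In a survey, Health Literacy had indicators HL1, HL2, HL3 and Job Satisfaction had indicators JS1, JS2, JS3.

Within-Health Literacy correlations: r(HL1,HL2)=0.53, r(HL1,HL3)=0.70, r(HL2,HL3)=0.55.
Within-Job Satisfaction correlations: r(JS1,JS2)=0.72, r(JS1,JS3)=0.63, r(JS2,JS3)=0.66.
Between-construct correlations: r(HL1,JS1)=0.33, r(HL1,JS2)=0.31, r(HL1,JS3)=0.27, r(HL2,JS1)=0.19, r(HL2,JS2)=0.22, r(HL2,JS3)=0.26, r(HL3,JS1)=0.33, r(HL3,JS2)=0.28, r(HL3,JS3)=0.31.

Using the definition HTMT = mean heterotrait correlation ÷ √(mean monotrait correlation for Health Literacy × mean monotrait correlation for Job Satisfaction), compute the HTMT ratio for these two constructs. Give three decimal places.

Between-construct mean = 2.50/9 = 0.2778.
Mean within-HL = 1.78/3 = 0.5933; mean within-JS = 2.01/3 = 0.6700.
Geometric mean = √(0.5933 × 0.6700) = 0.6305.
HTMT = 0.2778 / 0.6305 = 0.441.

0.441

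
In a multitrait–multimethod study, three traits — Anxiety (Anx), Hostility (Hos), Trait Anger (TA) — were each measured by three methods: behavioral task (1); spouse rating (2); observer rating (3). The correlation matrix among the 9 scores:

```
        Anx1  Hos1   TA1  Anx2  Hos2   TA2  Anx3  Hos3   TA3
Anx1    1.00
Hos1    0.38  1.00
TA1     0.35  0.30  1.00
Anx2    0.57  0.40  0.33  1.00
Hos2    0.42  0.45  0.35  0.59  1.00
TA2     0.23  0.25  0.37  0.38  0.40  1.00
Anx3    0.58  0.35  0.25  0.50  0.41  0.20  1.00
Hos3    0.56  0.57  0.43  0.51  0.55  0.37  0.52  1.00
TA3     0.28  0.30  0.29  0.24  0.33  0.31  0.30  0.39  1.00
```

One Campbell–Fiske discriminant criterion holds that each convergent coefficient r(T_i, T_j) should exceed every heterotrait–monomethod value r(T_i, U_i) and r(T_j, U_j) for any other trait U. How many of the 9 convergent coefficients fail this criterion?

Each convergent coefficient versus the relevant comparison correlations:
Anx (methods 1·2): 0.57 vs {0.38, 0.59, 0.35, 0.38} → fail.
Anx (methods 1·3): 0.58 vs {0.38, 0.52, 0.35, 0.30} → pass.
Anx (methods 2·3): 0.50 vs {0.59, 0.52, 0.38, 0.30} → fail.
Hos (methods 1·2): 0.45 vs {0.38, 0.59, 0.30, 0.40} → fail.
Hos (methods 1·3): 0.57 vs {0.38, 0.52, 0.30, 0.39} → pass.
Hos (methods 2·3): 0.55 vs {0.59, 0.52, 0.40, 0.39} → fail.
TA (methods 1·2): 0.37 vs {0.35, 0.38, 0.30, 0.40} → fail.
TA (methods 1·3): 0.29 vs {0.35, 0.30, 0.30, 0.39} → fail.
TA (methods 2·3): 0.31 vs {0.38, 0.30, 0.40, 0.39} → fail.
7 of 9 fail.

7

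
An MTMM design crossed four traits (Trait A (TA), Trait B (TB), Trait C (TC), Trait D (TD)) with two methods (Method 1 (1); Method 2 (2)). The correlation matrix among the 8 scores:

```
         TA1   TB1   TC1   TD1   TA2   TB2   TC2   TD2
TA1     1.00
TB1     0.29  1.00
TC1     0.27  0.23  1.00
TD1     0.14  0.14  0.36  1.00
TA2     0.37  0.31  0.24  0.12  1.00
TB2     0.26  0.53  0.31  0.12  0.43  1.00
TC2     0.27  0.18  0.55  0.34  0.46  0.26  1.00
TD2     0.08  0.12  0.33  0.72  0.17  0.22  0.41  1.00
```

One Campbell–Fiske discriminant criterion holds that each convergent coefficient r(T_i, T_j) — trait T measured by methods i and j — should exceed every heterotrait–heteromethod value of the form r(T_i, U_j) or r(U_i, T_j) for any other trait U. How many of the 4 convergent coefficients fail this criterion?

Convergent coefficients and their comparison sets:
TA (methods 1·2): 0.37 vs {0.26, 0.31, 0.27, 0.24, 0.08, 0.12} → pass.
TB (methods 1·2): 0.53 vs {0.31, 0.26, 0.18, 0.31, 0.12, 0.12} → pass.
TC (methods 1·2): 0.55 vs {0.24, 0.27, 0.31, 0.18, 0.33, 0.34} → pass.
TD (methods 1·2): 0.72 vs {0.12, 0.08, 0.12, 0.12, 0.34, 0.33} → pass.
0 of 4 fail.

0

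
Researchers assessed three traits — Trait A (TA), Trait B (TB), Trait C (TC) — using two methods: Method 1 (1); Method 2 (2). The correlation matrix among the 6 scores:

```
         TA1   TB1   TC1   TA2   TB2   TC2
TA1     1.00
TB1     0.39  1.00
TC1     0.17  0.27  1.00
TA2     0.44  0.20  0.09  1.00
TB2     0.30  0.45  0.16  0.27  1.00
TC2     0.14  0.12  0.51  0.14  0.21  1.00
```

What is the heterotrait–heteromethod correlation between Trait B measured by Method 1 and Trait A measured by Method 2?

Different traits and methods: r(TB1, TA2) = 0.20.

0.20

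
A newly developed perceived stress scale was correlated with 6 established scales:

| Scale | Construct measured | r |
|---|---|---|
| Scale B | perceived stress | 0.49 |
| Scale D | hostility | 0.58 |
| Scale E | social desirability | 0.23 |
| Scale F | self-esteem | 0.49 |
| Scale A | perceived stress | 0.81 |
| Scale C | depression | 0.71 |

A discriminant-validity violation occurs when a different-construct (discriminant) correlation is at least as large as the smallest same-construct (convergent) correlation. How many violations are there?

Convergent (same construct = perceived stress): Scale B, Scale A.
Smallest convergent = 0.49. Discriminant values: 0.58, 0.23, 0.49, 0.71; count ≥ 0.49 → 3.

3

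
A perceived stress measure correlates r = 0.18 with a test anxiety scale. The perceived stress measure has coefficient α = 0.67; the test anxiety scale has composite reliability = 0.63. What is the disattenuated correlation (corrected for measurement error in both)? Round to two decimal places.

0.28

r_true = r_obs / √(r_xx · r_yy) = 0.18 / √(0.67 × 0.63) = 0.18 / √0.4221 = 0.18 / 0.6497 ≈ 0.28.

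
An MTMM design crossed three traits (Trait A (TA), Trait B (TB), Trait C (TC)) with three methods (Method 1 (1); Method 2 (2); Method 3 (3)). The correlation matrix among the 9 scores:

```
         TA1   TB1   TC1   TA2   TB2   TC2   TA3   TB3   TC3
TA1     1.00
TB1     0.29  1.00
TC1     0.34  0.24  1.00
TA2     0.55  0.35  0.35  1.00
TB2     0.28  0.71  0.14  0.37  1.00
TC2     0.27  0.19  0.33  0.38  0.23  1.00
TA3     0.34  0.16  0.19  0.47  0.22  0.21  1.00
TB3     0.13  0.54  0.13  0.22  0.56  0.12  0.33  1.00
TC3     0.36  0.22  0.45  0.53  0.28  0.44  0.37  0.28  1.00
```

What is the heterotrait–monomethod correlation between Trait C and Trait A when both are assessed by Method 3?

0.37

Different traits, same method: r(TC3, TA3) = 0.37.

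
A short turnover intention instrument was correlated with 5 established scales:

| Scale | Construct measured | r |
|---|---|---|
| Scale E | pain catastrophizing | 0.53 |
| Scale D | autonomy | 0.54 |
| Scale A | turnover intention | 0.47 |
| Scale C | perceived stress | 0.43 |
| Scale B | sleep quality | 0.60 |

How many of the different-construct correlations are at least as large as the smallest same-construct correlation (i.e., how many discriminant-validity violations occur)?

Convergent (same construct = turnover intention): Scale A.
Smallest convergent = 0.47. Discriminant values: 0.53, 0.54, 0.43, 0.60; count ≥ 0.47 → 3.

3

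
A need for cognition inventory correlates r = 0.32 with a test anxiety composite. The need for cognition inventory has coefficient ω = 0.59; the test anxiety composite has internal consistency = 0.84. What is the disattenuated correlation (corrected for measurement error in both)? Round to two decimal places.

r_true = r_obs / √(r_xx · r_yy) = 0.32 / √(0.59 × 0.84) = 0.32 / √0.4956 = 0.32 / 0.7040 ≈ 0.45.

0.45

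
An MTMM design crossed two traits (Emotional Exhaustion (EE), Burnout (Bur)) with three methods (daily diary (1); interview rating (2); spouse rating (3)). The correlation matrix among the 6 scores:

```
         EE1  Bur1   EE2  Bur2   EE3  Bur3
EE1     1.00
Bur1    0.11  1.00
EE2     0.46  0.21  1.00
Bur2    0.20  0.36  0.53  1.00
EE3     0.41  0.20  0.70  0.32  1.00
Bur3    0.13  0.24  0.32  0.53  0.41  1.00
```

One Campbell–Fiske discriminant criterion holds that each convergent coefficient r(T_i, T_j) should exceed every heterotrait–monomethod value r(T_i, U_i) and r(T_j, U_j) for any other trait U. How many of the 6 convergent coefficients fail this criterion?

5

Each convergent coefficient versus the relevant comparison correlations:
EE (methods 1·2): 0.46 vs {0.11, 0.53} → fail.
EE (methods 1·3): 0.41 vs {0.11, 0.41} → fail.
EE (methods 2·3): 0.70 vs {0.53, 0.41} → pass.
Bur (methods 1·2): 0.36 vs {0.11, 0.53} → fail.
Bur (methods 1·3): 0.24 vs {0.11, 0.41} → fail.
Bur (methods 2·3): 0.53 vs {0.53, 0.41} → fail.
5 of 6 fail.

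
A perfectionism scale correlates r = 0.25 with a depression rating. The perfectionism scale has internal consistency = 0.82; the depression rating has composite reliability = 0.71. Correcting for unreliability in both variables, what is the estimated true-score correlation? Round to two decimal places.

0.33

r_true = r_obs / √(r_xx · r_yy) = 0.25 / √(0.82 × 0.71) = 0.25 / √0.5822 = 0.25 / 0.7630 ≈ 0.33.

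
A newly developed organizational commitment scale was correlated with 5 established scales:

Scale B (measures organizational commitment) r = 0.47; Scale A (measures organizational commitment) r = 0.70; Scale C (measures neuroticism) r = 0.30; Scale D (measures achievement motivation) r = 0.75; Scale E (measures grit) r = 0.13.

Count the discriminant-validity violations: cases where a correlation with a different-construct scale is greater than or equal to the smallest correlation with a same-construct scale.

Convergent (same construct = organizational commitment): Scale B, Scale A.
Smallest convergent = 0.47. Discriminant values: 0.30, 0.75, 0.13; count ≥ 0.47 → 1.

1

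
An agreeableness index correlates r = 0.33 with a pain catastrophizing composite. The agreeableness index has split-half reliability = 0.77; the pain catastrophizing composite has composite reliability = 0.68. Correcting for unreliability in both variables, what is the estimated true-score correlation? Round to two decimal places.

0.46

r_true = r_obs / √(r_xx · r_yy) = 0.33 / √(0.77 × 0.68) = 0.33 / √0.5236 = 0.33 / 0.7236 ≈ 0.46.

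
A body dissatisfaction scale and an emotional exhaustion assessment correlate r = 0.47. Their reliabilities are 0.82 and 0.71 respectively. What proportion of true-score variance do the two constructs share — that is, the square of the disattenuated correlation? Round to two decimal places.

0.38

Disattenuated r = 0.47 / √(0.82 × 0.71) = 0.47 / 0.7630 = 0.6160.
Shared true-score variance = 0.6160² = 0.3795 ≈ 0.38.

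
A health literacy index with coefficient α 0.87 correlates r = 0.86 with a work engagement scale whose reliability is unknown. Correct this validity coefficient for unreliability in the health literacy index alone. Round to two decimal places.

0.92

Single correction: r_c = r_obs / √r_xx = 0.86 / √0.87 = 0.86 / 0.9327 ≈ 0.92.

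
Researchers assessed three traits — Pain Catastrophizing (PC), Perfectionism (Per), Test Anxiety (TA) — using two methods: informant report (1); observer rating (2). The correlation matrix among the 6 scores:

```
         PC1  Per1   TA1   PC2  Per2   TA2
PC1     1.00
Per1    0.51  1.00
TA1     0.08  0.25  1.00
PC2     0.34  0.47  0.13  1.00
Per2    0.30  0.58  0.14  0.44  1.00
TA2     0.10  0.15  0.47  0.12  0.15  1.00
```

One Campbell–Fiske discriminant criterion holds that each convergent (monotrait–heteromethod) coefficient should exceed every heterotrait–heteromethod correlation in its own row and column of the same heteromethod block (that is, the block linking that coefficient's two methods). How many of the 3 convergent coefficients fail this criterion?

1

Convergent coefficients and their comparison sets:
PC (methods 1·2): 0.34 vs {0.30, 0.47, 0.10, 0.13} → fail.
Per (methods 1·2): 0.58 vs {0.47, 0.30, 0.15, 0.14} → pass.
TA (methods 1·2): 0.47 vs {0.13, 0.10, 0.14, 0.15} → pass.
1 of 3 fail.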